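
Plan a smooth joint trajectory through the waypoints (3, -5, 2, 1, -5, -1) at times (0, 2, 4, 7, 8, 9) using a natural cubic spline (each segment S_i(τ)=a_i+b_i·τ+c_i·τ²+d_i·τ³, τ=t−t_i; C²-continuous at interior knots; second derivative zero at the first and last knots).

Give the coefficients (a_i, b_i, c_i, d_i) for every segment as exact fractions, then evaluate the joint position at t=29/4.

  seg 0: a=3 b=-9349/1551 c=0 d=3145/6204
  seg 1: a=-5 b=86/1551 c=3145/1034 d=-8185/12408
  seg 2: a=2 b=13357/3102 c=-1895/2068 d=-1303/6204
  seg 3: a=1 b=-42577/6204 c=-1451/517 d=22765/6204
  seg 4: a=-5 b=-4553/3102 c=16961/2068 d=-16961/6204
S(29/4) = -110353/132352

Δ: Δ0=-4, Δ1=7/2, Δ2=-1/3, Δ3=-6, Δ4=4
row 1: diag=8, rhs=45; c'=1/4, d'=45/8
row 2: denom=10−2·1/4=19/2; d'=(-23−2·45/8)/(19/2)=-137/38
row 3: denom=8−3·6/19=134/19; d'=(-34−3·-137/38)/(134/19)=-881/268
row 4: denom=4−1·19/134=517/134; d'=(60−1·-881/268)/(517/134)=16961/1034
back: M4=16961/1034
back: M3=-881/268−19/134·16961/1034=-2902/517
back: M2=-137/38−6/19·-2902/517=-1895/1034
back: M1=45/8−1/4·-1895/1034=3145/517
M: M0=0, M1=3145/517, M2=-1895/1034, M3=-2902/517, M4=16961/1034, M5=0
seg 0: a=3, c=M0/2=0, d=(M1−M0)/(6·2)=3145/6204, b=Δ0−h0·(2M0+M1)/6=-9349/1551
seg 1: a=-5, c=M1/2=3145/1034, d=(M2−M1)/(6·2)=-8185/12408, b=Δ1−h1·(2M1+M2)/6=86/1551
seg 2: a=2, c=M2/2=-1895/2068, d=(M3−M2)/(6·3)=-1303/6204, b=Δ2−h2·(2M2+M3)/6=13357/3102
seg 3: a=1, c=M3/2=-1451/517, d=(M4−M3)/(6·1)=22765/6204, b=Δ3−h3·(2M3+M4)/6=-42577/6204
seg 4: a=-5, c=M4/2=16961/2068, d=(M5−M4)/(6·1)=-16961/6204, b=Δ4−h4·(2M4+M5)/6=-4553/3102
t_q=29/4 → seg 3, τ=1/4; S=1+-42577/6204·τ+-1451/517·τ²+22765/6204·τ³=-110353/132352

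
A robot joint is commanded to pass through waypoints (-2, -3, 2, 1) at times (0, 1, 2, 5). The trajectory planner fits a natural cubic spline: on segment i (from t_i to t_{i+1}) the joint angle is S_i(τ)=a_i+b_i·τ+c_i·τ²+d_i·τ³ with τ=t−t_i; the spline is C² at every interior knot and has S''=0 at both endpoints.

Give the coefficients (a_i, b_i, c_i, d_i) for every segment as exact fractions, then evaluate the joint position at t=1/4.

  seg 0: a=-2 b=-253/93 c=0 d=160/93
  seg 1: a=-3 b=227/93 c=160/31 d=-242/93
  seg 2: a=2 b=461/93 c=-82/31 d=82/279
S(1/4) = -329/124

Δ: Δ0=-1, Δ1=5, Δ2=-1/3
row 1: diag=4, rhs=36; c'=1/4, d'=9
row 2: denom=8−1·1/4=31/4; d'=(-32−1·9)/(31/4)=-164/31
back: M2=-164/31
back: M1=9−1/4·-164/31=320/31
M: M0=0, M1=320/31, M2=-164/31, M3=0
seg 0: a=-2, c=M0/2=0, d=(M1−M0)/(6·1)=160/93, b=Δ0−h0·(2M0+M1)/6=-253/93
seg 1: a=-3, c=M1/2=160/31, d=(M2−M1)/(6·1)=-242/93, b=Δ1−h1·(2M1+M2)/6=227/93
seg 2: a=2, c=M2/2=-82/31, d=(M3−M2)/(6·3)=82/279, b=Δ2−h2·(2M2+M3)/6=461/93
t_q=1/4 → seg 0, τ=1/4; S=-2+-253/93·τ+0·τ²+160/93·τ³=-329/124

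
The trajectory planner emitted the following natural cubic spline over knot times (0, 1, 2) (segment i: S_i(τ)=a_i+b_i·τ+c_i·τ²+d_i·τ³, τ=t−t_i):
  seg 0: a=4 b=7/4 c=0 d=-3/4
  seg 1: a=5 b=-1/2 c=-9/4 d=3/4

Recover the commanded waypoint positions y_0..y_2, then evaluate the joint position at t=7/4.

y_0 = S_0(0) = a_0 = 4
y_1 = S_1(0) = a_1 = 5
y_2 = S_1(1) = 3
t_q=7/4 is in segment 1 (τ=3/4); S_1(τ)=941/256

y_0=4 y_1=5 y_2=3
S(7/4) = 941/256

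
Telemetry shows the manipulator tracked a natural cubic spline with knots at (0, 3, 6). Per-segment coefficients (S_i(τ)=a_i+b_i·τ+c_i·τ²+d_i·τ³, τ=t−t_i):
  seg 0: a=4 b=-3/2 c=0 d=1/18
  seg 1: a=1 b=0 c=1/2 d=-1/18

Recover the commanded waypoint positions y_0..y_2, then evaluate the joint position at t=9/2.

y_0=4 y_1=1 y_2=4
S(9/2) = 31/16

y_0 = S_0(0) = a_0 = 4
y_1 = S_1(0) = a_1 = 1
y_2 = S_1(3) = 4
t_q=9/2 is in segment 1 (τ=3/2); S_1(τ)=31/16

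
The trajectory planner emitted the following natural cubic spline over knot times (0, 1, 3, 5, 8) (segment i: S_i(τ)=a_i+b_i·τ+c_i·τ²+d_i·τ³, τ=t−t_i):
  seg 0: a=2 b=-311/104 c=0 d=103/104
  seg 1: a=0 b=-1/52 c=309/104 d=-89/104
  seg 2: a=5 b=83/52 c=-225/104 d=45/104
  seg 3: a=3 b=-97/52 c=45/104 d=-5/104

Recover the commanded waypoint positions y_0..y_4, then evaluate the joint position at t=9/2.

y_0 = S_0(0) = a_0 = 2
y_1 = S_1(0) = a_1 = 0
y_2 = S_2(0) = a_2 = 5
y_3 = S_3(0) = a_3 = 3
y_4 = S_3(3) = 0
t_q=9/2 is in segment 2 (τ=3/2); S_2(τ)=3317/832

y_0=2 y_1=0 y_2=5 y_3=3 y_4=0
S(9/2) = 3317/832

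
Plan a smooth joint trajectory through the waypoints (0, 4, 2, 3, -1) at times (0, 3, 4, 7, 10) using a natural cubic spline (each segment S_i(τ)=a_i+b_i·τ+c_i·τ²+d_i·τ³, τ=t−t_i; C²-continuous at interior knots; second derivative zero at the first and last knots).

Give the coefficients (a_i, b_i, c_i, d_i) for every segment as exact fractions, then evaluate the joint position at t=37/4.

Δ: Δ0=4/3, Δ1=-2, Δ2=1/3, Δ3=-4/3
row 1: diag=8, rhs=-20; c'=1/8, d'=-5/2
row 2: denom=8−1·1/8=63/8; d'=(14−1·-5/2)/(63/8)=44/21
row 3: denom=12−3·8/21=76/7; d'=(-10−3·44/21)/(76/7)=-3/2
back: M3=-3/2
back: M2=44/21−8/21·-3/2=8/3
back: M1=-5/2−1/8·8/3=-17/6
M: M0=0, M1=-17/6, M2=8/3, M3=-3/2, M4=0
seg 0: a=0, c=M0/2=0, d=(M1−M0)/(6·3)=-17/108, b=Δ0−h0·(2M0+M1)/6=11/4
seg 1: a=4, c=M1/2=-17/12, d=(M2−M1)/(6·1)=11/12, b=Δ1−h1·(2M1+M2)/6=-3/2
seg 2: a=2, c=M2/2=4/3, d=(M3−M2)/(6·3)=-25/108, b=Δ2−h2·(2M2+M3)/6=-19/12
seg 3: a=3, c=M3/2=-3/4, d=(M4−M3)/(6·3)=1/12, b=Δ3−h3·(2M3+M4)/6=1/6
t_q=37/4 → seg 3, τ=9/4; S=3+1/6·τ+-3/4·τ²+1/12·τ³=135/256

  seg 0: a=0 b=11/4 c=0 d=-17/108
  seg 1: a=4 b=-3/2 c=-17/12 d=11/12
  seg 2: a=2 b=-19/12 c=4/3 d=-25/108
  seg 3: a=3 b=1/6 c=-3/4 d=1/12
S(37/4) = 135/256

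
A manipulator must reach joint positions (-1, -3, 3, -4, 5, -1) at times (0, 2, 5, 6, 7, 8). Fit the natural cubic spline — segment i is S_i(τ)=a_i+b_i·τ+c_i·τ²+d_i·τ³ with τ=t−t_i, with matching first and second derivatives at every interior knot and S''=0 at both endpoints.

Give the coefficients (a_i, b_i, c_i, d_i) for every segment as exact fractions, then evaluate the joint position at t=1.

Δ: Δ0=-1, Δ1=2, Δ2=-7, Δ3=9, Δ4=-6
row 1: diag=10, rhs=18; c'=3/10, d'=9/5
row 2: denom=8−3·3/10=71/10; d'=(-54−3·9/5)/(71/10)=-594/71
row 3: denom=4−1·10/71=274/71; d'=(96−1·-594/71)/(274/71)=3705/137
row 4: denom=4−1·71/274=1025/274; d'=(-90−1·3705/137)/(1025/274)=-6414/205
back: M4=-6414/205
back: M3=3705/137−71/274·-6414/205=7206/205
back: M2=-594/71−10/71·7206/205=-546/41
back: M1=9/5−3/10·-546/41=1188/205
M: M0=0, M1=1188/205, M2=-546/41, M3=7206/205, M4=-6414/205, M5=0
seg 0: a=-1, c=M0/2=0, d=(M1−M0)/(6·2)=99/205, b=Δ0−h0·(2M0+M1)/6=-601/205
seg 1: a=-3, c=M1/2=594/205, d=(M2−M1)/(6·3)=-653/615, b=Δ1−h1·(2M1+M2)/6=587/205
seg 2: a=3, c=M2/2=-273/41, d=(M3−M2)/(6·1)=1656/205, b=Δ2−h2·(2M2+M3)/6=-1726/205
seg 3: a=-4, c=M3/2=3603/205, d=(M4−M3)/(6·1)=-454/41, b=Δ3−h3·(2M3+M4)/6=512/205
seg 4: a=5, c=M4/2=-3207/205, d=(M5−M4)/(6·1)=1069/205, b=Δ4−h4·(2M4+M5)/6=908/205
t_q=1 → seg 0, τ=1; S=-1+-601/205·τ+0·τ²+99/205·τ³=-707/205

  seg 0: a=-1 b=-601/205 c=0 d=99/205
  seg 1: a=-3 b=587/205 c=594/205 d=-653/615
  seg 2: a=3 b=-1726/205 c=-273/41 d=1656/205
  seg 3: a=-4 b=512/205 c=3603/205 d=-454/41
  seg 4: a=5 b=908/205 c=-3207/205 d=1069/205
S(1) = -707/205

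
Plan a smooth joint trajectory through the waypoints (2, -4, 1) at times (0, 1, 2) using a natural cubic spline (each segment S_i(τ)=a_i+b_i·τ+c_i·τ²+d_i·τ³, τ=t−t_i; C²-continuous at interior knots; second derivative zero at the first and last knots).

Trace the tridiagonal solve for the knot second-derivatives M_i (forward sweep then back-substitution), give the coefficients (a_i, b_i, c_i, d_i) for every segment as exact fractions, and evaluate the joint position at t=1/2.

Δ: Δ0=-6, Δ1=5
row 1: diag=4, rhs=66; c'=1/4, d'=33/2
back: M1=33/2
M: M0=0, M1=33/2, M2=0
seg 0: a=2, c=M0/2=0, d=(M1−M0)/(6·1)=11/4, b=Δ0−h0·(2M0+M1)/6=-35/4
seg 1: a=-4, c=M1/2=33/4, d=(M2−M1)/(6·1)=-11/4, b=Δ1−h1·(2M1+M2)/6=-1/2
t_q=1/2 → seg 0, τ=1/2; S=2+-35/4·τ+0·τ²+11/4·τ³=-65/32

  seg 0: a=2 b=-35/4 c=0 d=11/4
  seg 1: a=-4 b=-1/2 c=33/4 d=-11/4
S(1/2) = -65/32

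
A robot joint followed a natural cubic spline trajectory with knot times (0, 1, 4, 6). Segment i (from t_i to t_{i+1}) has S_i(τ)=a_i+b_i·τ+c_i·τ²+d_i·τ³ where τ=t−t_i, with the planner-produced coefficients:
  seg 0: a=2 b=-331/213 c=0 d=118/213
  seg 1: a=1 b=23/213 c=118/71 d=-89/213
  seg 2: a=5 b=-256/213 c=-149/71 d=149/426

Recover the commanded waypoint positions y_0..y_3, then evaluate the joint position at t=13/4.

y_0=2 y_1=1 y_2=5 y_3=-3
S(13/4) = 22253/4544

y_0 = S_0(0) = a_0 = 2
y_1 = S_1(0) = a_1 = 1
y_2 = S_2(0) = a_2 = 5
y_3 = S_2(2) = -3
t_q=13/4 is in segment 1 (τ=9/4); S_1(τ)=22253/4544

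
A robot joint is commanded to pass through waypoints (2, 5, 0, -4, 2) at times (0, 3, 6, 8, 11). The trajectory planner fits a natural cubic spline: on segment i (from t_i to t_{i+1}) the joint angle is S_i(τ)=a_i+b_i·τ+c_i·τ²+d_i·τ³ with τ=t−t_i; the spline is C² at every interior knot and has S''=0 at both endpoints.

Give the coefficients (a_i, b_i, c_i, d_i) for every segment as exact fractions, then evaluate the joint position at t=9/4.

Δ: Δ0=1, Δ1=-5/3, Δ2=-2, Δ3=2
row 1: diag=12, rhs=-16; c'=1/4, d'=-4/3
row 2: denom=10−3·1/4=37/4; d'=(-2−3·-4/3)/(37/4)=8/37
row 3: denom=10−2·8/37=354/37; d'=(24−2·8/37)/(354/37)=436/177
back: M3=436/177
back: M2=8/37−8/37·436/177=-56/177
back: M1=-4/3−1/4·-56/177=-74/59
M: M0=0, M1=-74/59, M2=-56/177, M3=436/177, M4=0
seg 0: a=2, c=M0/2=0, d=(M1−M0)/(6·3)=-37/531, b=Δ0−h0·(2M0+M1)/6=96/59
seg 1: a=5, c=M1/2=-37/59, d=(M2−M1)/(6·3)=83/1593, b=Δ1−h1·(2M1+M2)/6=-15/59
seg 2: a=0, c=M2/2=-28/177, d=(M3−M2)/(6·2)=41/177, b=Δ2−h2·(2M2+M3)/6=-154/59
seg 3: a=-4, c=M3/2=218/177, d=(M4−M3)/(6·3)=-218/1593, b=Δ3−h3·(2M3+M4)/6=-82/177
t_q=9/4 → seg 0, τ=9/4; S=2+96/59·τ+0·τ²+-37/531·τ³=18379/3776

  seg 0: a=2 b=96/59 c=0 d=-37/531
  seg 1: a=5 b=-15/59 c=-37/59 d=83/1593
  seg 2: a=0 b=-154/59 c=-28/177 d=41/177
  seg 3: a=-4 b=-82/177 c=218/177 d=-218/1593
S(9/4) = 18379/3776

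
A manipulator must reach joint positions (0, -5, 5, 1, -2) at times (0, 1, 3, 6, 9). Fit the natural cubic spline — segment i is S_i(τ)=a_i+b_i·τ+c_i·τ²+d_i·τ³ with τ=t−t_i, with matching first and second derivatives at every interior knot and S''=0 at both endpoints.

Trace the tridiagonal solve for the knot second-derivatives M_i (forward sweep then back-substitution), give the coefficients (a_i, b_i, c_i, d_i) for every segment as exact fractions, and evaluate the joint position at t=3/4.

  seg 0: a=0 b=-2177/309 c=0 d=632/309
  seg 1: a=-5 b=-281/309 c=632/103 d=-983/618
  seg 2: a=5 b=1405/309 c=-351/103 d=1342/2781
  seg 3: a=1 b=-887/309 c=289/309 d=-289/2781
S(3/4) = -3643/824

Δ: Δ0=-5, Δ1=5, Δ2=-4/3, Δ3=-1
row 1: diag=6, rhs=60; c'=1/3, d'=10
row 2: denom=10−2·1/3=28/3; d'=(-38−2·10)/(28/3)=-87/14
row 3: denom=12−3·9/28=309/28; d'=(2−3·-87/14)/(309/28)=578/309
back: M3=578/309
back: M2=-87/14−9/28·578/309=-702/103
back: M1=10−1/3·-702/103=1264/103
M: M0=0, M1=1264/103, M2=-702/103, M3=578/309, M4=0
seg 0: a=0, c=M0/2=0, d=(M1−M0)/(6·1)=632/309, b=Δ0−h0·(2M0+M1)/6=-2177/309
seg 1: a=-5, c=M1/2=632/103, d=(M2−M1)/(6·2)=-983/618, b=Δ1−h1·(2M1+M2)/6=-281/309
seg 2: a=5, c=M2/2=-351/103, d=(M3−M2)/(6·3)=1342/2781, b=Δ2−h2·(2M2+M3)/6=1405/309
seg 3: a=1, c=M3/2=289/309, d=(M4−M3)/(6·3)=-289/2781, b=Δ3−h3·(2M3+M4)/6=-887/309
t_q=3/4 → seg 0, τ=3/4; S=0+-2177/309·τ+0·τ²+632/309·τ³=-3643/824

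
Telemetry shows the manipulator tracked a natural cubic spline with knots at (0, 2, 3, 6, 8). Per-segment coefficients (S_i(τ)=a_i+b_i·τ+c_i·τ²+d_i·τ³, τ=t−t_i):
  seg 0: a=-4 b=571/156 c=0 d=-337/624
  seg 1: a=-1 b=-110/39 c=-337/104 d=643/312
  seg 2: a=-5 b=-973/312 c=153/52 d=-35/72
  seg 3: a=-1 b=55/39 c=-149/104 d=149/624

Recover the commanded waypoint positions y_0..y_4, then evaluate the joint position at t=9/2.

y_0 = S_0(0) = a_0 = -4
y_1 = S_1(0) = a_1 = -1
y_2 = S_2(0) = a_2 = -5
y_3 = S_3(0) = a_3 = -1
y_4 = S_3(2) = -2
t_q=9/2 is in segment 2 (τ=3/2); S_2(τ)=-3909/832

y_0=-4 y_1=-1 y_2=-5 y_3=-1 y_4=-2
S(9/2) = -3909/832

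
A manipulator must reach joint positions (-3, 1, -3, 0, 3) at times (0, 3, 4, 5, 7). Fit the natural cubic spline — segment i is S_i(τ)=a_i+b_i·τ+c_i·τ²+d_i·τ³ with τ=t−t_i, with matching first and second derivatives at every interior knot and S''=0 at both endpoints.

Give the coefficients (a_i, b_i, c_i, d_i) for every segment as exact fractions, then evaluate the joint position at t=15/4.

  seg 0: a=-3 b=4415/1068 c=0 d=-997/3204
  seg 1: a=1 b=-2279/534 c=-997/356 d=3277/1068
  seg 2: a=-3 b=-709/1068 c=570/89 d=-2927/1068
  seg 3: a=0 b=2095/534 c=-647/356 d=647/2136
S(15/4) = -56543/22784

Δ: Δ0=4/3, Δ1=-4, Δ2=3, Δ3=3/2
row 1: diag=8, rhs=-32; c'=1/8, d'=-4
row 2: denom=4−1·1/8=31/8; d'=(42−1·-4)/(31/8)=368/31
row 3: denom=6−1·8/31=178/31; d'=(-9−1·368/31)/(178/31)=-647/178
back: M3=-647/178
back: M2=368/31−8/31·-647/178=1140/89
back: M1=-4−1/8·1140/89=-997/178
M: M0=0, M1=-997/178, M2=1140/89, M3=-647/178, M4=0
seg 0: a=-3, c=M0/2=0, d=(M1−M0)/(6·3)=-997/3204, b=Δ0−h0·(2M0+M1)/6=4415/1068
seg 1: a=1, c=M1/2=-997/356, d=(M2−M1)/(6·1)=3277/1068, b=Δ1−h1·(2M1+M2)/6=-2279/534
seg 2: a=-3, c=M2/2=570/89, d=(M3−M2)/(6·1)=-2927/1068, b=Δ2−h2·(2M2+M3)/6=-709/1068
seg 3: a=0, c=M3/2=-647/356, d=(M4−M3)/(6·2)=647/2136, b=Δ3−h3·(2M3+M4)/6=2095/534
t_q=15/4 → seg 1, τ=3/4; S=1+-2279/534·τ+-997/356·τ²+3277/1068·τ³=-56543/22784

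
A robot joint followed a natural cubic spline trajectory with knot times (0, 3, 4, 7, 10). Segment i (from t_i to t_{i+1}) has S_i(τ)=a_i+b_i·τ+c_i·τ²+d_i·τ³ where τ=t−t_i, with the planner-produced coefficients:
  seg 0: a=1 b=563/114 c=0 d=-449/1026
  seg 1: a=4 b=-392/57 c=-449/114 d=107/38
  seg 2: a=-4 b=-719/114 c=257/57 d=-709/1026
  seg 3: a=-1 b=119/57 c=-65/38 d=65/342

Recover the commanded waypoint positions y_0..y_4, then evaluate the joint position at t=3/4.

y_0 = S_0(0) = a_0 = 1
y_1 = S_1(0) = a_1 = 4
y_2 = S_2(0) = a_2 = -4
y_3 = S_3(0) = a_3 = -1
y_4 = S_3(3) = -5
t_q=3/4 is in segment 0 (τ=3/4); S_0(τ)=10991/2432

y_0=1 y_1=4 y_2=-4 y_3=-1 y_4=-5
S(3/4) = 10991/2432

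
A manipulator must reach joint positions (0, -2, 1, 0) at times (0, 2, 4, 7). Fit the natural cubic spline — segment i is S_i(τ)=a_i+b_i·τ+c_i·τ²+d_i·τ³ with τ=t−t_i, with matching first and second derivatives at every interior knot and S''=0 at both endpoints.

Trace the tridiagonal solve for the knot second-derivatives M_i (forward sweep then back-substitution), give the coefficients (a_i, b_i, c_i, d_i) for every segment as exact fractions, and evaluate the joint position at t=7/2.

  seg 0: a=0 b=-100/57 c=0 d=43/228
  seg 1: a=-2 b=29/57 c=43/38 d=-145/456
  seg 2: a=1 b=139/114 c=-59/76 d=59/684
S(7/2) = 287/1216

Δ: Δ0=-1, Δ1=3/2, Δ2=-1/3
row 1: diag=8, rhs=15; c'=1/4, d'=15/8
row 2: denom=10−2·1/4=19/2; d'=(-11−2·15/8)/(19/2)=-59/38
back: M2=-59/38
back: M1=15/8−1/4·-59/38=43/19
M: M0=0, M1=43/19, M2=-59/38, M3=0
seg 0: a=0, c=M0/2=0, d=(M1−M0)/(6·2)=43/228, b=Δ0−h0·(2M0+M1)/6=-100/57
seg 1: a=-2, c=M1/2=43/38, d=(M2−M1)/(6·2)=-145/456, b=Δ1−h1·(2M1+M2)/6=29/57
seg 2: a=1, c=M2/2=-59/76, d=(M3−M2)/(6·3)=59/684, b=Δ2−h2·(2M2+M3)/6=139/114
t_q=7/2 → seg 1, τ=3/2; S=-2+29/57·τ+43/38·τ²+-145/456·τ³=287/1216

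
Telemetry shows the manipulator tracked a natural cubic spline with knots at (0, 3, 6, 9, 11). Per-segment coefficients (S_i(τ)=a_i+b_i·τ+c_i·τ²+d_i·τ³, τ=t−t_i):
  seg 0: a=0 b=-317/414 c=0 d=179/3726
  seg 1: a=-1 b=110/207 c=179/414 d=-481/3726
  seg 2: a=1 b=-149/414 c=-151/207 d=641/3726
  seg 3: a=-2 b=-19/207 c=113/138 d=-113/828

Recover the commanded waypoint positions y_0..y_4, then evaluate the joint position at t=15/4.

y_0=0 y_1=-1 y_2=1 y_3=-2 y_4=0
S(15/4) = -1215/2944

y_0 = S_0(0) = a_0 = 0
y_1 = S_1(0) = a_1 = -1
y_2 = S_2(0) = a_2 = 1
y_3 = S_3(0) = a_3 = -2
y_4 = S_3(2) = 0
t_q=15/4 is in segment 1 (τ=3/4); S_1(τ)=-1215/2944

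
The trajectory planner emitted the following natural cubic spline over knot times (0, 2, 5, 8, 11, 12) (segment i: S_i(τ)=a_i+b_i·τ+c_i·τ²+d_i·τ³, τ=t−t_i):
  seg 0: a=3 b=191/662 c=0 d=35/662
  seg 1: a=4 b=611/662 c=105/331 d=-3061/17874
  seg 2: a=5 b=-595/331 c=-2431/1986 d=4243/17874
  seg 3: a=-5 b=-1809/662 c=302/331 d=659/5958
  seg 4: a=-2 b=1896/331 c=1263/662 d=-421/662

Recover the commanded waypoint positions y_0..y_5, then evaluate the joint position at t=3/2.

y_0 = S_0(0) = a_0 = 3
y_1 = S_1(0) = a_1 = 4
y_2 = S_2(0) = a_2 = 5
y_3 = S_3(0) = a_3 = -5
y_4 = S_4(0) = a_4 = -2
y_5 = S_4(1) = 5
t_q=3/2 is in segment 0 (τ=3/2); S_0(τ)=19125/5296

y_0=3 y_1=4 y_2=5 y_3=-5 y_4=-2 y_5=5
S(3/2) = 19125/5296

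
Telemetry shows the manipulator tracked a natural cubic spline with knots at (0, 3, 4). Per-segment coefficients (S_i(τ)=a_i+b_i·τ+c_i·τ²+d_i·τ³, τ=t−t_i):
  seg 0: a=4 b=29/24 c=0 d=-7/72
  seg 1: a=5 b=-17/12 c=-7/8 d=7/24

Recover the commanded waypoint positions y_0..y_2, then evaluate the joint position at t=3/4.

y_0=4 y_1=5 y_2=3
S(3/4) = 2491/512

y_0 = S_0(0) = a_0 = 4
y_1 = S_1(0) = a_1 = 5
y_2 = S_1(1) = 3
t_q=3/4 is in segment 0 (τ=3/4); S_0(τ)=2491/512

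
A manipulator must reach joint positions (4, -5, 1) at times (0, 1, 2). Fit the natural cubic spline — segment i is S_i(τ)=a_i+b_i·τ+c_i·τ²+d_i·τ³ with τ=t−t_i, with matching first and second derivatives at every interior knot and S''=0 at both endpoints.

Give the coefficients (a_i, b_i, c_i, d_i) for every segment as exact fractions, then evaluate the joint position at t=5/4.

Δ: Δ0=-9, Δ1=6
row 1: diag=4, rhs=90; c'=1/4, d'=45/2
back: M1=45/2
M: M0=0, M1=45/2, M2=0
seg 0: a=4, c=M0/2=0, d=(M1−M0)/(6·1)=15/4, b=Δ0−h0·(2M0+M1)/6=-51/4
seg 1: a=-5, c=M1/2=45/4, d=(M2−M1)/(6·1)=-15/4, b=Δ1−h1·(2M1+M2)/6=-3/2
t_q=5/4 → seg 1, τ=1/4; S=-5+-3/2·τ+45/4·τ²+-15/4·τ³=-1211/256

  seg 0: a=4 b=-51/4 c=0 d=15/4
  seg 1: a=-5 b=-3/2 c=45/4 d=-15/4
S(5/4) = -1211/256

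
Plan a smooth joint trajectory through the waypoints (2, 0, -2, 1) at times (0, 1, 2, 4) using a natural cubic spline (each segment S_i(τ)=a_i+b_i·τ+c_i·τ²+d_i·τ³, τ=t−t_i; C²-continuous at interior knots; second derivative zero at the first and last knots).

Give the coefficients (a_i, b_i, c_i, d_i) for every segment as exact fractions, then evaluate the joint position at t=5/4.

  seg 0: a=2 b=-85/46 c=0 d=-7/46
  seg 1: a=0 b=-53/23 c=-21/46 d=35/46
  seg 2: a=-2 b=-43/46 c=42/23 d=-7/23
S(5/4) = -1745/2944

Δ: Δ0=-2, Δ1=-2, Δ2=3/2
row 1: diag=4, rhs=0; c'=1/4, d'=0
row 2: denom=6−1·1/4=23/4; d'=(21−1·0)/(23/4)=84/23
back: M2=84/23
back: M1=0−1/4·84/23=-21/23
M: M0=0, M1=-21/23, M2=84/23, M3=0
seg 0: a=2, c=M0/2=0, d=(M1−M0)/(6·1)=-7/46, b=Δ0−h0·(2M0+M1)/6=-85/46
seg 1: a=0, c=M1/2=-21/46, d=(M2−M1)/(6·1)=35/46, b=Δ1−h1·(2M1+M2)/6=-53/23
seg 2: a=-2, c=M2/2=42/23, d=(M3−M2)/(6·2)=-7/23, b=Δ2−h2·(2M2+M3)/6=-43/46
t_q=5/4 → seg 1, τ=1/4; S=0+-53/23·τ+-21/46·τ²+35/46·τ³=-1745/2944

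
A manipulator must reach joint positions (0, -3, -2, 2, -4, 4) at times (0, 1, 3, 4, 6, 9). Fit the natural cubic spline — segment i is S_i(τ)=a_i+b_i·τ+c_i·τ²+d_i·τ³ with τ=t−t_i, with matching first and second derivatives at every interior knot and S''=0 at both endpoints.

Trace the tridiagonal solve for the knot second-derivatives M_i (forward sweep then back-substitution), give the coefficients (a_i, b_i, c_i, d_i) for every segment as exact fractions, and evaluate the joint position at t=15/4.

Δ: Δ0=-3, Δ1=1/2, Δ2=4, Δ3=-3, Δ4=8/3
row 1: diag=6, rhs=21; c'=1/3, d'=7/2
row 2: denom=6−2·1/3=16/3; d'=(21−2·7/2)/(16/3)=21/8
row 3: denom=6−1·3/16=93/16; d'=(-42−1·21/8)/(93/16)=-238/31
row 4: denom=10−2·32/93=866/93; d'=(34−2·-238/31)/(866/93)=2295/433
back: M4=2295/433
back: M3=-238/31−32/93·2295/433=-4114/433
back: M2=21/8−3/16·-4114/433=1908/433
back: M1=7/2−1/3·1908/433=1759/866
M: M0=0, M1=1759/866, M2=1908/433, M3=-4114/433, M4=2295/433, M5=0
seg 0: a=0, c=M0/2=0, d=(M1−M0)/(6·1)=1759/5196, b=Δ0−h0·(2M0+M1)/6=-17347/5196
seg 1: a=-3, c=M1/2=1759/1732, d=(M2−M1)/(6·2)=2057/10392, b=Δ1−h1·(2M1+M2)/6=-6035/2598
seg 2: a=-2, c=M2/2=954/433, d=(M3−M2)/(6·1)=-3011/1299, b=Δ2−h2·(2M2+M3)/6=5345/1299
seg 3: a=2, c=M3/2=-2057/433, d=(M4−M3)/(6·2)=6409/5196, b=Δ3−h3·(2M3+M4)/6=2036/1299
seg 4: a=-4, c=M4/2=2295/866, d=(M5−M4)/(6·3)=-255/866, b=Δ4−h4·(2M4+M5)/6=-3421/1299
t_q=15/4 → seg 2, τ=3/4; S=-2+5345/1299·τ+954/433·τ²+-3011/1299·τ³=37341/27712

  seg 0: a=0 b=-17347/5196 c=0 d=1759/5196
  seg 1: a=-3 b=-6035/2598 c=1759/1732 d=2057/10392
  seg 2: a=-2 b=5345/1299 c=954/433 d=-3011/1299
  seg 3: a=2 b=2036/1299 c=-2057/433 d=6409/5196
  seg 4: a=-4 b=-3421/1299 c=2295/866 d=-255/866
S(15/4) = 37341/27712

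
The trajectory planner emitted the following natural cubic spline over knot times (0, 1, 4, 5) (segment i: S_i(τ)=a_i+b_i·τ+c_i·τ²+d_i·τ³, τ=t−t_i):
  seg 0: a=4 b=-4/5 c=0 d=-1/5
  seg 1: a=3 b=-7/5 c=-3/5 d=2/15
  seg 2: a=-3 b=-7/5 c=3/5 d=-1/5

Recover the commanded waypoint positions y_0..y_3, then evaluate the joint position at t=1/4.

y_0=4 y_1=3 y_2=-3 y_3=-4
S(1/4) = 243/64

y_0 = S_0(0) = a_0 = 4
y_1 = S_1(0) = a_1 = 3
y_2 = S_2(0) = a_2 = -3
y_3 = S_2(1) = -4
t_q=1/4 is in segment 0 (τ=1/4); S_0(τ)=243/64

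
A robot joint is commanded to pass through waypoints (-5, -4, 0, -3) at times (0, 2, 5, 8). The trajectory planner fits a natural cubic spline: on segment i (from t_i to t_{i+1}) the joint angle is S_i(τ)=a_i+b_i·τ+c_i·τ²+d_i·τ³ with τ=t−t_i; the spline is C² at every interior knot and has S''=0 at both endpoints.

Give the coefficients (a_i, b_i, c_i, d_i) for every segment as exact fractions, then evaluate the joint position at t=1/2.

Δ: Δ0=1/2, Δ1=4/3, Δ2=-1
row 1: diag=10, rhs=5; c'=3/10, d'=1/2
row 2: denom=12−3·3/10=111/10; d'=(-14−3·1/2)/(111/10)=-155/111
back: M2=-155/111
back: M1=1/2−3/10·-155/111=34/37
M: M0=0, M1=34/37, M2=-155/111, M3=0
seg 0: a=-5, c=M0/2=0, d=(M1−M0)/(6·2)=17/222, b=Δ0−h0·(2M0+M1)/6=43/222
seg 1: a=-4, c=M1/2=17/37, d=(M2−M1)/(6·3)=-257/1998, b=Δ1−h1·(2M1+M2)/6=247/222
seg 2: a=0, c=M2/2=-155/222, d=(M3−M2)/(6·3)=155/1998, b=Δ2−h2·(2M2+M3)/6=44/111
t_q=1/2 → seg 0, τ=1/2; S=-5+43/222·τ+0·τ²+17/222·τ³=-2897/592

  seg 0: a=-5 b=43/222 c=0 d=17/222
  seg 1: a=-4 b=247/222 c=17/37 d=-257/1998
  seg 2: a=0 b=44/111 c=-155/222 d=155/1998
S(1/2) = -2897/592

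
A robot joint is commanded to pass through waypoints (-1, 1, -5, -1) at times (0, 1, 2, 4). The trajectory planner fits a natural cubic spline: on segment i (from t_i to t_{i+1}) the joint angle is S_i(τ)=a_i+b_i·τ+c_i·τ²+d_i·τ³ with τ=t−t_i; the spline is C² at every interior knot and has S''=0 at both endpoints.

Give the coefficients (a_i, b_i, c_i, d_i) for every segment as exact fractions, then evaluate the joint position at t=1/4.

Δ: Δ0=2, Δ1=-6, Δ2=2
row 1: diag=4, rhs=-48; c'=1/4, d'=-12
row 2: denom=6−1·1/4=23/4; d'=(48−1·-12)/(23/4)=240/23
back: M2=240/23
back: M1=-12−1/4·240/23=-336/23
M: M0=0, M1=-336/23, M2=240/23, M3=0
seg 0: a=-1, c=M0/2=0, d=(M1−M0)/(6·1)=-56/23, b=Δ0−h0·(2M0+M1)/6=102/23
seg 1: a=1, c=M1/2=-168/23, d=(M2−M1)/(6·1)=96/23, b=Δ1−h1·(2M1+M2)/6=-66/23
seg 2: a=-5, c=M2/2=120/23, d=(M3−M2)/(6·2)=-20/23, b=Δ2−h2·(2M2+M3)/6=-114/23
t_q=1/4 → seg 0, τ=1/4; S=-1+102/23·τ+0·τ²+-56/23·τ³=13/184

  seg 0: a=-1 b=102/23 c=0 d=-56/23
  seg 1: a=1 b=-66/23 c=-168/23 d=96/23
  seg 2: a=-5 b=-114/23 c=120/23 d=-20/23
S(1/4) = 13/184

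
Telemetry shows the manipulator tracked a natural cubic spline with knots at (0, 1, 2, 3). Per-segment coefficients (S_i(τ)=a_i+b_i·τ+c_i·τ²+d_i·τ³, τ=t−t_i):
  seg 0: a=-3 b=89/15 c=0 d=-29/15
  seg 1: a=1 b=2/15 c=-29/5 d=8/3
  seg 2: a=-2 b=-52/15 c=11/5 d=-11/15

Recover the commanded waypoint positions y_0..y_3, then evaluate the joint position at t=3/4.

y_0 = S_0(0) = a_0 = -3
y_1 = S_1(0) = a_1 = 1
y_2 = S_2(0) = a_2 = -2
y_3 = S_2(1) = -4
t_q=3/4 is in segment 0 (τ=3/4); S_0(τ)=203/320

y_0=-3 y_1=1 y_2=-2 y_3=-4
S(3/4) = 203/320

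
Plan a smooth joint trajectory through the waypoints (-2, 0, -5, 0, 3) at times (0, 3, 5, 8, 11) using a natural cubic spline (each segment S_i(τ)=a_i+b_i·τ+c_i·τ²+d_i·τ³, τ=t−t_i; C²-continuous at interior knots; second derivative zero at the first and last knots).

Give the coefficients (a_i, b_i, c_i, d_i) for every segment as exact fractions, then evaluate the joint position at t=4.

Δ: Δ0=2/3, Δ1=-5/2, Δ2=5/3, Δ3=1
row 1: diag=10, rhs=-19; c'=1/5, d'=-19/10
row 2: denom=10−2·1/5=48/5; d'=(25−2·-19/10)/(48/5)=3
row 3: denom=12−3·5/16=177/16; d'=(-4−3·3)/(177/16)=-208/177
back: M3=-208/177
back: M2=3−5/16·-208/177=596/177
back: M1=-19/10−1/5·596/177=-911/354
M: M0=0, M1=-911/354, M2=596/177, M3=-208/177, M4=0
seg 0: a=-2, c=M0/2=0, d=(M1−M0)/(6·3)=-911/6372, b=Δ0−h0·(2M0+M1)/6=461/236
seg 1: a=0, c=M1/2=-911/708, d=(M2−M1)/(6·2)=701/1416, b=Δ1−h1·(2M1+M2)/6=-225/118
seg 2: a=-5, c=M2/2=298/177, d=(M3−M2)/(6·3)=-134/531, b=Δ2−h2·(2M2+M3)/6=-197/177
seg 3: a=0, c=M3/2=-104/177, d=(M4−M3)/(6·3)=104/1593, b=Δ3−h3·(2M3+M4)/6=385/177
t_q=4 → seg 1, τ=1; S=0+-225/118·τ+-911/708·τ²+701/1416·τ³=-3821/1416

  seg 0: a=-2 b=461/236 c=0 d=-911/6372
  seg 1: a=0 b=-225/118 c=-911/708 d=701/1416
  seg 2: a=-5 b=-197/177 c=298/177 d=-134/531
  seg 3: a=0 b=385/177 c=-104/177 d=104/1593
S(4) = -3821/1416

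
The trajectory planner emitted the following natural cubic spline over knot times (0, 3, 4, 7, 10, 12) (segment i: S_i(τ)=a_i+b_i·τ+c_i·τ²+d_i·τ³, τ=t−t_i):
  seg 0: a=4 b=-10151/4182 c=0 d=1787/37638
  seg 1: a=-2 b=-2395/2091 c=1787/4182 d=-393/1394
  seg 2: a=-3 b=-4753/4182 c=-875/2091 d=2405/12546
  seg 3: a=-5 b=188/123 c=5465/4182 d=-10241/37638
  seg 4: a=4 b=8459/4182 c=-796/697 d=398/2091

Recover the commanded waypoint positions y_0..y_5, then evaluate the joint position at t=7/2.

y_0 = S_0(0) = a_0 = 4
y_1 = S_1(0) = a_1 = -2
y_2 = S_2(0) = a_2 = -3
y_3 = S_3(0) = a_3 = -5
y_4 = S_4(0) = a_4 = 4
y_5 = S_4(2) = 5
t_q=7/2 is in segment 1 (τ=1/2); S_1(τ)=-83677/33456

y_0=4 y_1=-2 y_2=-3 y_3=-5 y_4=4 y_5=5
S(7/2) = -83677/33456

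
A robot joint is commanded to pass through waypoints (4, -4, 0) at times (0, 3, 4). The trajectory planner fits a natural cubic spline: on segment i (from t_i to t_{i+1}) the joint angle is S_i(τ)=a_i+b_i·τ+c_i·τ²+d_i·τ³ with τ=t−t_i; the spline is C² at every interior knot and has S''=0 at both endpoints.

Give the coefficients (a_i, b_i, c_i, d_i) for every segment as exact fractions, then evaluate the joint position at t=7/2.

Δ: Δ0=-8/3, Δ1=4
row 1: diag=8, rhs=40; c'=1/8, d'=5
back: M1=5
M: M0=0, M1=5, M2=0
seg 0: a=4, c=M0/2=0, d=(M1−M0)/(6·3)=5/18, b=Δ0−h0·(2M0+M1)/6=-31/6
seg 1: a=-4, c=M1/2=5/2, d=(M2−M1)/(6·1)=-5/6, b=Δ1−h1·(2M1+M2)/6=7/3
t_q=7/2 → seg 1, τ=1/2; S=-4+7/3·τ+5/2·τ²+-5/6·τ³=-37/16

  seg 0: a=4 b=-31/6 c=0 d=5/18
  seg 1: a=-4 b=7/3 c=5/2 d=-5/6
S(7/2) = -37/16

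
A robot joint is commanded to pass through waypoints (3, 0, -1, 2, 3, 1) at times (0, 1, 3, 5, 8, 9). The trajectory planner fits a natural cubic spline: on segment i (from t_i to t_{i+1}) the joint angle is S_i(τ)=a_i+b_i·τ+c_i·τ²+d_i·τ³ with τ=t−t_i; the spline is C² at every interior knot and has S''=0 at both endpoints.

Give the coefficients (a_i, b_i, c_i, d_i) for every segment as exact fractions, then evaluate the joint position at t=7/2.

  seg 0: a=3 b=-7382/2199 c=0 d=785/2199
  seg 1: a=0 b=-5027/2199 c=785/733 d=-1565/17592
  seg 2: a=-1 b=4091/4398 c=1575/2932 d=-2219/17592
  seg 3: a=2 b=3442/2199 c=-161/733 d=-140/2199
  seg 4: a=3 b=-3236/2199 c=-581/733 d=581/2199
S(7/2) = -19533/46912

Δ: Δ0=-3, Δ1=-1/2, Δ2=3/2, Δ3=1/3, Δ4=-2
row 1: diag=6, rhs=15; c'=1/3, d'=5/2
row 2: denom=8−2·1/3=22/3; d'=(12−2·5/2)/(22/3)=21/22
row 3: denom=10−2·3/11=104/11; d'=(-7−2·21/22)/(104/11)=-49/52
row 4: denom=8−3·33/104=733/104; d'=(-14−3·-49/52)/(733/104)=-1162/733
back: M4=-1162/733
back: M3=-49/52−33/104·-1162/733=-322/733
back: M2=21/22−3/11·-322/733=1575/1466
back: M1=5/2−1/3·1575/1466=1570/733
M: M0=0, M1=1570/733, M2=1575/1466, M3=-322/733, M4=-1162/733, M5=0
seg 0: a=3, c=M0/2=0, d=(M1−M0)/(6·1)=785/2199, b=Δ0−h0·(2M0+M1)/6=-7382/2199
seg 1: a=0, c=M1/2=785/733, d=(M2−M1)/(6·2)=-1565/17592, b=Δ1−h1·(2M1+M2)/6=-5027/2199
seg 2: a=-1, c=M2/2=1575/2932, d=(M3−M2)/(6·2)=-2219/17592, b=Δ2−h2·(2M2+M3)/6=4091/4398
seg 3: a=2, c=M3/2=-161/733, d=(M4−M3)/(6·3)=-140/2199, b=Δ3−h3·(2M3+M4)/6=3442/2199
seg 4: a=3, c=M4/2=-581/733, d=(M5−M4)/(6·1)=581/2199, b=Δ4−h4·(2M4+M5)/6=-3236/2199
t_q=7/2 → seg 2, τ=1/2; S=-1+4091/4398·τ+1575/2932·τ²+-2219/17592·τ³=-19533/46912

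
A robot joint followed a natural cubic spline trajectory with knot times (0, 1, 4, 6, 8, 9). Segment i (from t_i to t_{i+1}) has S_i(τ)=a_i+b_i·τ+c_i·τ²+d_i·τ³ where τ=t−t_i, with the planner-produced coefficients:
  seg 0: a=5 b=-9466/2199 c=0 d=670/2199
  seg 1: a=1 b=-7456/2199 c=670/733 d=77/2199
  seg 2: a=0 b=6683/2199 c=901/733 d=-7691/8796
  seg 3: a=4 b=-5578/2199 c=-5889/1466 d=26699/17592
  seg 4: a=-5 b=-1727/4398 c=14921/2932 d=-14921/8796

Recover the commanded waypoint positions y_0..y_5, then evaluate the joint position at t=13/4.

y_0 = S_0(0) = a_0 = 5
y_1 = S_1(0) = a_1 = 1
y_2 = S_2(0) = a_2 = 0
y_3 = S_3(0) = a_3 = 4
y_4 = S_4(0) = a_4 = -5
y_5 = S_4(1) = -2
t_q=13/4 is in segment 1 (τ=9/4); S_1(τ)=-75185/46912

y_0=5 y_1=1 y_2=0 y_3=4 y_4=-5 y_5=-2
S(13/4) = -75185/46912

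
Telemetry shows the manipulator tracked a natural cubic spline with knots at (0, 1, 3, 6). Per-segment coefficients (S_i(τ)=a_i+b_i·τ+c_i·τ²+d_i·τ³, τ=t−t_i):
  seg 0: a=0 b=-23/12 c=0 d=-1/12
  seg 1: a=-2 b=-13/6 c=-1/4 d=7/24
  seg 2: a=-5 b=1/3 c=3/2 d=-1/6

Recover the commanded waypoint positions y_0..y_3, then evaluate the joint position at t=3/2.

y_0 = S_0(0) = a_0 = 0
y_1 = S_1(0) = a_1 = -2
y_2 = S_2(0) = a_2 = -5
y_3 = S_2(3) = 5
t_q=3/2 is in segment 1 (τ=1/2); S_1(τ)=-199/64

y_0=0 y_1=-2 y_2=-5 y_3=5
S(3/2) = -199/64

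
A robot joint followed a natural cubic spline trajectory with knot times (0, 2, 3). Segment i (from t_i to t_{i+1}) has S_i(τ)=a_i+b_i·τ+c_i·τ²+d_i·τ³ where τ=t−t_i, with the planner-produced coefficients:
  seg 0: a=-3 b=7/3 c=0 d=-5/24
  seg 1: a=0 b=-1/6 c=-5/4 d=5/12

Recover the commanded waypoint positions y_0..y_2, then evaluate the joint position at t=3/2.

y_0=-3 y_1=0 y_2=-1
S(3/2) = -13/64

y_0 = S_0(0) = a_0 = -3
y_1 = S_1(0) = a_1 = 0
y_2 = S_1(1) = -1
t_q=3/2 is in segment 0 (τ=3/2); S_0(τ)=-13/64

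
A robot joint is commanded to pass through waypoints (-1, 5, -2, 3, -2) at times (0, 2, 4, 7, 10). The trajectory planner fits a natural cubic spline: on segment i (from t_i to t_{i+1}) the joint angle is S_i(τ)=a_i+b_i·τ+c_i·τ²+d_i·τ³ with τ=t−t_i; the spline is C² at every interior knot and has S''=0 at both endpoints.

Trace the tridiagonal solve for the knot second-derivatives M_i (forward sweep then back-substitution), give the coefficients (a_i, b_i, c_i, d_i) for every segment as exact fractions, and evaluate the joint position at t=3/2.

Δ: Δ0=3, Δ1=-7/2, Δ2=5/3, Δ3=-5/3
row 1: diag=8, rhs=-39; c'=1/4, d'=-39/8
row 2: denom=10−2·1/4=19/2; d'=(31−2·-39/8)/(19/2)=163/38
row 3: denom=12−3·6/19=210/19; d'=(-20−3·163/38)/(210/19)=-1249/420
back: M3=-1249/420
back: M2=163/38−6/19·-1249/420=183/35
back: M1=-39/8−1/4·183/35=-1731/280
M: M0=0, M1=-1731/280, M2=183/35, M3=-1249/420, M4=0
seg 0: a=-1, c=M0/2=0, d=(M1−M0)/(6·2)=-577/1120, b=Δ0−h0·(2M0+M1)/6=1417/280
seg 1: a=5, c=M1/2=-1731/560, d=(M2−M1)/(6·2)=213/224, b=Δ1−h1·(2M1+M2)/6=-157/140
seg 2: a=-2, c=M2/2=183/70, d=(M3−M2)/(6·3)=-689/1512, b=Δ2−h2·(2M2+M3)/6=-83/40
seg 3: a=3, c=M3/2=-1249/840, d=(M4−M3)/(6·3)=1249/7560, b=Δ3−h3·(2M3+M4)/6=183/140
t_q=3/2 → seg 0, τ=3/2; S=-1+1417/280·τ+0·τ²+-577/1120·τ³=6211/1280

  seg 0: a=-1 b=1417/280 c=0 d=-577/1120
  seg 1: a=5 b=-157/140 c=-1731/560 d=213/224
  seg 2: a=-2 b=-83/40 c=183/70 d=-689/1512
  seg 3: a=3 b=183/140 c=-1249/840 d=1249/7560
S(3/2) = 6211/1280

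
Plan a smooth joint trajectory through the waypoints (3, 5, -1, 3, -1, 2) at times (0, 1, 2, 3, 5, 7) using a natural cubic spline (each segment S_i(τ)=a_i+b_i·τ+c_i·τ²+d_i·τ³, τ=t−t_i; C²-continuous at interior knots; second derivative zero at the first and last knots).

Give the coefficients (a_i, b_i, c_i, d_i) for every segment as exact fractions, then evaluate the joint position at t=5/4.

Δ: Δ0=2, Δ1=-6, Δ2=4, Δ3=-2, Δ4=3/2
row 1: diag=4, rhs=-48; c'=1/4, d'=-12
row 2: denom=4−1·1/4=15/4; d'=(60−1·-12)/(15/4)=96/5
row 3: denom=6−1·4/15=86/15; d'=(-36−1·96/5)/(86/15)=-414/43
row 4: denom=8−2·15/43=314/43; d'=(21−2·-414/43)/(314/43)=1731/314
back: M4=1731/314
back: M3=-414/43−15/43·1731/314=-3627/314
back: M2=96/5−4/15·-3627/314=3498/157
back: M1=-12−1/4·3498/157=-5517/314
M: M0=0, M1=-5517/314, M2=3498/157, M3=-3627/314, M4=1731/314, M5=0
seg 0: a=3, c=M0/2=0, d=(M1−M0)/(6·1)=-1839/628, b=Δ0−h0·(2M0+M1)/6=3095/628
seg 1: a=5, c=M1/2=-5517/628, d=(M2−M1)/(6·1)=4171/628, b=Δ1−h1·(2M1+M2)/6=-1211/314
seg 2: a=-1, c=M2/2=1749/157, d=(M3−M2)/(6·1)=-3541/628, b=Δ2−h2·(2M2+M3)/6=-943/628
seg 3: a=3, c=M3/2=-3627/628, d=(M4−M3)/(6·2)=893/628, b=Δ3−h3·(2M3+M4)/6=1213/314
seg 4: a=-1, c=M4/2=1731/628, d=(M5−M4)/(6·2)=-577/1256, b=Δ4−h4·(2M4+M5)/6=-683/314
t_q=5/4 → seg 1, τ=1/4; S=5+-1211/314·τ+-5517/628·τ²+4171/628·τ³=144311/40192

  seg 0: a=3 b=3095/628 c=0 d=-1839/628
  seg 1: a=5 b=-1211/314 c=-5517/628 d=4171/628
  seg 2: a=-1 b=-943/628 c=1749/157 d=-3541/628
  seg 3: a=3 b=1213/314 c=-3627/628 d=893/628
  seg 4: a=-1 b=-683/314 c=1731/628 d=-577/1256
S(5/4) = 144311/40192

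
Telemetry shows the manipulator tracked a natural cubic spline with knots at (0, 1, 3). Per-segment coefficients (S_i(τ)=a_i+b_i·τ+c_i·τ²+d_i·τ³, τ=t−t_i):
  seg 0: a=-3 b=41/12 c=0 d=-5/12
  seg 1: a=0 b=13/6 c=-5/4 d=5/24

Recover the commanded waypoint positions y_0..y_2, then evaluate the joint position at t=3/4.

y_0 = S_0(0) = a_0 = -3
y_1 = S_1(0) = a_1 = 0
y_2 = S_1(2) = 1
t_q=3/4 is in segment 0 (τ=3/4); S_0(τ)=-157/256

y_0=-3 y_1=0 y_2=1
S(3/4) = -157/256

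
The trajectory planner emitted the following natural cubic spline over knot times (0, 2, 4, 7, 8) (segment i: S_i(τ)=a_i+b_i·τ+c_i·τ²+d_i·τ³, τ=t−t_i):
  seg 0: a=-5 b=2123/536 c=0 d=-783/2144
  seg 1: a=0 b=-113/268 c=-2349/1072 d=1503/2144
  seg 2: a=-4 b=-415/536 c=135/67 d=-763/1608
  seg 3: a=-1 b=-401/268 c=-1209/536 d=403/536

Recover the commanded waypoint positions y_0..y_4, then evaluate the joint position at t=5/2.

y_0=-5 y_1=0 y_2=-4 y_3=-1 y_4=-4
S(5/2) = -11509/17152

y_0 = S_0(0) = a_0 = -5
y_1 = S_1(0) = a_1 = 0
y_2 = S_2(0) = a_2 = -4
y_3 = S_3(0) = a_3 = -1
y_4 = S_3(1) = -4
t_q=5/2 is in segment 1 (τ=1/2); S_1(τ)=-11509/17152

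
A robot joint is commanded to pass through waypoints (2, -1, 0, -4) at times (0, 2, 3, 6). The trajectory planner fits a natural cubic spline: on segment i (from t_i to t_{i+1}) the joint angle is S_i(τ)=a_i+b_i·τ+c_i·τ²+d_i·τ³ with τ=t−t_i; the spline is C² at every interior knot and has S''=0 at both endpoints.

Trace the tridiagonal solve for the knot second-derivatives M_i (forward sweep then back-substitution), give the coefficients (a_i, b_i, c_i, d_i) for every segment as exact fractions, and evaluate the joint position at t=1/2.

  seg 0: a=2 b=-691/282 c=0 d=67/282
  seg 1: a=-1 b=113/282 c=67/47 d=-233/282
  seg 2: a=0 b=109/141 c=-99/94 d=11/94
S(1/2) = 605/752

Δ: Δ0=-3/2, Δ1=1, Δ2=-4/3
row 1: diag=6, rhs=15; c'=1/6, d'=5/2
row 2: denom=8−1·1/6=47/6; d'=(-14−1·5/2)/(47/6)=-99/47
back: M2=-99/47
back: M1=5/2−1/6·-99/47=134/47
M: M0=0, M1=134/47, M2=-99/47, M3=0
seg 0: a=2, c=M0/2=0, d=(M1−M0)/(6·2)=67/282, b=Δ0−h0·(2M0+M1)/6=-691/282
seg 1: a=-1, c=M1/2=67/47, d=(M2−M1)/(6·1)=-233/282, b=Δ1−h1·(2M1+M2)/6=113/282
seg 2: a=0, c=M2/2=-99/94, d=(M3−M2)/(6·3)=11/94, b=Δ2−h2·(2M2+M3)/6=109/141
t_q=1/2 → seg 0, τ=1/2; S=2+-691/282·τ+0·τ²+67/282·τ³=605/752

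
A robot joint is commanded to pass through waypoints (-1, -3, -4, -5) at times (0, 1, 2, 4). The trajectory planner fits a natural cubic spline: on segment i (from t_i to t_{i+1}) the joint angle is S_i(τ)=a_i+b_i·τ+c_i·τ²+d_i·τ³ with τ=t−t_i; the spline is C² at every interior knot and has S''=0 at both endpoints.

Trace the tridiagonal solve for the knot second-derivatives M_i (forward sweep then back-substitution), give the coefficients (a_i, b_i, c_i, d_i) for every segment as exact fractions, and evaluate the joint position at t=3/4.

  seg 0: a=-1 b=-103/46 c=0 d=11/46
  seg 1: a=-3 b=-35/23 c=33/46 d=-9/46
  seg 2: a=-4 b=-31/46 c=3/23 d=-1/46
S(3/4) = -7591/2944

Δ: Δ0=-2, Δ1=-1, Δ2=-1/2
row 1: diag=4, rhs=6; c'=1/4, d'=3/2
row 2: denom=6−1·1/4=23/4; d'=(3−1·3/2)/(23/4)=6/23
back: M2=6/23
back: M1=3/2−1/4·6/23=33/23
M: M0=0, M1=33/23, M2=6/23, M3=0
seg 0: a=-1, c=M0/2=0, d=(M1−M0)/(6·1)=11/46, b=Δ0−h0·(2M0+M1)/6=-103/46
seg 1: a=-3, c=M1/2=33/46, d=(M2−M1)/(6·1)=-9/46, b=Δ1−h1·(2M1+M2)/6=-35/23
seg 2: a=-4, c=M2/2=3/23, d=(M3−M2)/(6·2)=-1/46, b=Δ2−h2·(2M2+M3)/6=-31/46
t_q=3/4 → seg 0, τ=3/4; S=-1+-103/46·τ+0·τ²+11/46·τ³=-7591/2944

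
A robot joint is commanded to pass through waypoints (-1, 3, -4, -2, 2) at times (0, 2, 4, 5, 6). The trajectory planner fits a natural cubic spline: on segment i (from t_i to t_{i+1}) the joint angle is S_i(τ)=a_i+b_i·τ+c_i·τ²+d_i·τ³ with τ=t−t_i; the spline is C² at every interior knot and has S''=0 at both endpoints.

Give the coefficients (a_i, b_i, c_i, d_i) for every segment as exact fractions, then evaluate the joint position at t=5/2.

Δ: Δ0=2, Δ1=-7/2, Δ2=2, Δ3=4
row 1: diag=8, rhs=-33; c'=1/4, d'=-33/8
row 2: denom=6−2·1/4=11/2; d'=(33−2·-33/8)/(11/2)=15/2
row 3: denom=4−1·2/11=42/11; d'=(12−1·15/2)/(42/11)=33/28
back: M3=33/28
back: M2=15/2−2/11·33/28=51/7
back: M1=-33/8−1/4·51/7=-333/56
M: M0=0, M1=-333/56, M2=51/7, M3=33/28, M4=0
seg 0: a=-1, c=M0/2=0, d=(M1−M0)/(6·2)=-111/224, b=Δ0−h0·(2M0+M1)/6=223/56
seg 1: a=3, c=M1/2=-333/112, d=(M2−M1)/(6·2)=247/224, b=Δ1−h1·(2M1+M2)/6=-55/28
seg 2: a=-4, c=M2/2=51/14, d=(M3−M2)/(6·1)=-57/56, b=Δ2−h2·(2M2+M3)/6=-5/8
seg 3: a=-2, c=M3/2=33/56, d=(M4−M3)/(6·1)=-11/56, b=Δ3−h3·(2M3+M4)/6=101/28
t_q=5/2 → seg 1, τ=1/2; S=3+-55/28·τ+-333/112·τ²+247/224·τ³=2531/1792

  seg 0: a=-1 b=223/56 c=0 d=-111/224
  seg 1: a=3 b=-55/28 c=-333/112 d=247/224
  seg 2: a=-4 b=-5/8 c=51/14 d=-57/56
  seg 3: a=-2 b=101/28 c=33/56 d=-11/56
S(5/2) = 2531/1792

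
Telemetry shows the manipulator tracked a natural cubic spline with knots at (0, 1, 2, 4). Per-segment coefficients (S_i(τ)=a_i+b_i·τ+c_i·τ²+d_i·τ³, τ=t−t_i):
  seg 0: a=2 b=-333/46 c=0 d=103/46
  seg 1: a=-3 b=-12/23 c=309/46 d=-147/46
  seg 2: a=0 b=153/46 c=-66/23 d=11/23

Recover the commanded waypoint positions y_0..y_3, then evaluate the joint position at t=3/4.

y_0 = S_0(0) = a_0 = 2
y_1 = S_1(0) = a_1 = -3
y_2 = S_2(0) = a_2 = 0
y_3 = S_2(2) = -1
t_q=3/4 is in segment 0 (τ=3/4); S_0(τ)=-7315/2944

y_0=2 y_1=-3 y_2=0 y_3=-1
S(3/4) = -7315/2944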